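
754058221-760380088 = - 6321867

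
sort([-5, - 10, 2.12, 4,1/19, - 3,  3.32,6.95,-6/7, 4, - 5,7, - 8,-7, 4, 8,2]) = [ - 10 , - 8,-7,-5,-5,-3, - 6/7 , 1/19 , 2,2.12, 3.32, 4, 4,4,6.95, 7,8]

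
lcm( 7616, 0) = 0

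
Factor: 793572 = 2^2 *3^1 * 13^1*5087^1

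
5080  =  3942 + 1138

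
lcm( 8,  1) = 8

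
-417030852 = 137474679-554505531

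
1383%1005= 378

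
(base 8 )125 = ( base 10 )85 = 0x55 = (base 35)2f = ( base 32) 2l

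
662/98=6+37/49 = 6.76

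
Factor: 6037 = 6037^1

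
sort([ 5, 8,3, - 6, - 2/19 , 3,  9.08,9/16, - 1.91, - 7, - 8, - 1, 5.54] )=[ - 8, - 7, - 6, - 1.91, - 1,-2/19,9/16,  3, 3, 5, 5.54, 8, 9.08 ]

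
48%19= 10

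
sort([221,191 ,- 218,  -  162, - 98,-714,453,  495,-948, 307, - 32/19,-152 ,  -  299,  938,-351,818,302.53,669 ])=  [-948, - 714,- 351,- 299,  -  218, - 162,-152, - 98, - 32/19,191, 221,302.53,307,453, 495,  669,818,938]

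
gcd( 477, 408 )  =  3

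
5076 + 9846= 14922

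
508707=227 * 2241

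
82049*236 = 19363564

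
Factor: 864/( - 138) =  - 2^4*3^2 * 23^( - 1 ) = - 144/23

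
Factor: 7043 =7043^1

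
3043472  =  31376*97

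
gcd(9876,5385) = 3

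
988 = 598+390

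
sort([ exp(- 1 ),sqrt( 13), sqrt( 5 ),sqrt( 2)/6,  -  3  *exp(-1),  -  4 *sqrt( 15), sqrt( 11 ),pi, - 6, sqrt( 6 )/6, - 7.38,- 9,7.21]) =[ -4*sqrt( 15), - 9, - 7.38,- 6, -3*exp( - 1), sqrt( 2)/6,exp( - 1),sqrt ( 6) /6,sqrt( 5),pi,sqrt(11),sqrt(13), 7.21]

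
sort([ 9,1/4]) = [ 1/4,9 ]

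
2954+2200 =5154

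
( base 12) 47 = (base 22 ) 2b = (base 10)55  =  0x37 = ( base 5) 210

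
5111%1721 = 1669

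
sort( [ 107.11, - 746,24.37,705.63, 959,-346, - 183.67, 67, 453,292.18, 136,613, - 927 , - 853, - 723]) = [ - 927, - 853, - 746,  -  723, - 346  , - 183.67 , 24.37, 67 , 107.11, 136,292.18, 453, 613,  705.63,  959]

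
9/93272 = 9/93272 =0.00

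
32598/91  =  358 + 20/91= 358.22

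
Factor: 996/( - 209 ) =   -  2^2* 3^1*11^( - 1 )*19^( - 1 )*83^1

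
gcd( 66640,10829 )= 833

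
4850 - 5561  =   - 711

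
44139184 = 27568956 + 16570228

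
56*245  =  13720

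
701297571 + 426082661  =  1127380232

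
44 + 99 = 143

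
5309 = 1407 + 3902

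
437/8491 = 437/8491 = 0.05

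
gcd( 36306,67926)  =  6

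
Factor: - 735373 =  - 735373^1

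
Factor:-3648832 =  - 2^6*11^1*71^1*73^1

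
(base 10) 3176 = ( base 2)110001101000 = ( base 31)39e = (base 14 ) 122C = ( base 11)2428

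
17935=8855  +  9080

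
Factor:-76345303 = - 23^1* 3319361^1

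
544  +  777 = 1321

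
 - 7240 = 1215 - 8455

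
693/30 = 23 + 1/10 = 23.10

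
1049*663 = 695487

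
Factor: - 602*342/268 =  - 51471/67 = -3^2*7^1*19^1*43^1*67^( - 1)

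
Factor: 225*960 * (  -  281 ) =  - 2^6*3^3*5^3*281^1 = - 60696000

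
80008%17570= 9728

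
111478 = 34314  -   - 77164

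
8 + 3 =11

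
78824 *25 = 1970600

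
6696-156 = 6540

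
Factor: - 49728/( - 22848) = 17^ (  -  1 )*37^1= 37/17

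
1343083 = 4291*313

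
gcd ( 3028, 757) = 757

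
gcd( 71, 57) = 1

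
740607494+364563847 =1105171341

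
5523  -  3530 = 1993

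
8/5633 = 8/5633 = 0.00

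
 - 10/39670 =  - 1  +  3966/3967 = -0.00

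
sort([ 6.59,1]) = [ 1,6.59]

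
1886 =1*1886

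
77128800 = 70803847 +6324953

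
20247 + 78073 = 98320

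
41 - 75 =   -  34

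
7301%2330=311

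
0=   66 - 66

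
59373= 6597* 9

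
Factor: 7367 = 53^1*139^1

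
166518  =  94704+71814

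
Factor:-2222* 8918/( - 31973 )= 19815796/31973 = 2^2*7^3*11^1* 13^1 * 101^1*31973^( - 1 )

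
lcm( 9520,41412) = 828240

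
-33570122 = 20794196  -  54364318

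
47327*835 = 39518045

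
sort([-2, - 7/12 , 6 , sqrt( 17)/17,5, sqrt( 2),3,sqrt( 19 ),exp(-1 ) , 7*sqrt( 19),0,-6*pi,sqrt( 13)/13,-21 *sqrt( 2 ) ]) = [ - 21 * sqrt(2 ), - 6 * pi,-2,-7/12,0,sqrt( 17) /17,sqrt( 13)/13,exp(-1), sqrt( 2),3,  sqrt (19 ) , 5,6, 7*sqrt ( 19) ]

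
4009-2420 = 1589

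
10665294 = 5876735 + 4788559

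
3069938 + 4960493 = 8030431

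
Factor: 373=373^1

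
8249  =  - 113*( - 73) 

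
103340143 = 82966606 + 20373537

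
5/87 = 5/87 = 0.06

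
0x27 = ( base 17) 25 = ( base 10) 39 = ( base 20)1j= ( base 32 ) 17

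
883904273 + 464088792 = 1347993065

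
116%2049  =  116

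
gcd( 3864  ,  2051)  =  7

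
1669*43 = 71767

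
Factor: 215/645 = 1/3  =  3^(  -  1)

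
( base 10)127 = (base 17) 78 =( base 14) 91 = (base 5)1002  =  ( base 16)7f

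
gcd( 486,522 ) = 18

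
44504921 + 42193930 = 86698851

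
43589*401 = 17479189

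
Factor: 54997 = 43^1*1279^1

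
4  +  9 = 13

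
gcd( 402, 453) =3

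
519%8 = 7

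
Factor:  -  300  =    -  2^2*3^1 *5^2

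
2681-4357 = -1676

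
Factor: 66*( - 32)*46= - 2^7*3^1*11^1 * 23^1 = - 97152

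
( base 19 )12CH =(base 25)cd1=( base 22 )g3g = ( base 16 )1E92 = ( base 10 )7826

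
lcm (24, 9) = 72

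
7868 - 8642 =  - 774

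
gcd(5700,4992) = 12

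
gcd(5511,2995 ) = 1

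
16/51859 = 16/51859=0.00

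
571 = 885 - 314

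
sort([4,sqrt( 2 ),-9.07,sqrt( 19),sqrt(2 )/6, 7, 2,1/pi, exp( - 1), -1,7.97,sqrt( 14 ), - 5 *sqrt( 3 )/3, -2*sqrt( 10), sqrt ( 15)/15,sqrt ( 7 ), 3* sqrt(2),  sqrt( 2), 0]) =[ - 9.07, - 2*sqrt(10), - 5*sqrt( 3 ) /3, - 1,0,sqrt( 2)/6,  sqrt(15) /15,1/pi,exp( - 1),sqrt (2),  sqrt(2), 2, sqrt(7), sqrt( 14),4, 3*sqrt(2 ),sqrt( 19 ), 7,7.97]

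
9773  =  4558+5215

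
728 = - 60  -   - 788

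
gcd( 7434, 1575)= 63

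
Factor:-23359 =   -  7^1*47^1*71^1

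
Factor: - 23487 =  - 3^1  *  7829^1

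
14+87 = 101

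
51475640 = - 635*( - 81064 ) 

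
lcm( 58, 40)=1160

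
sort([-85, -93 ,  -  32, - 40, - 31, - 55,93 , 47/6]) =[ - 93,-85,  -  55,-40, - 32, - 31,47/6,93 ]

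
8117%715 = 252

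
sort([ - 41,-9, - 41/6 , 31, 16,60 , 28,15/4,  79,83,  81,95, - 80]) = [-80, -41, - 9, - 41/6 , 15/4,16, 28,31,60, 79,81 , 83, 95]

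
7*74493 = 521451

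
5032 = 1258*4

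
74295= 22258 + 52037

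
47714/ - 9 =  - 5302 + 4/9 =- 5301.56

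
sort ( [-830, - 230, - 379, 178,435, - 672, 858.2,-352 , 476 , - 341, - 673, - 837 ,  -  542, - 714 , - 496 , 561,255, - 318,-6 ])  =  [ - 837,-830,-714,  -  673, - 672, - 542, - 496,  -  379, - 352, - 341, - 318, - 230, - 6,178, 255,435 , 476,561,858.2 ] 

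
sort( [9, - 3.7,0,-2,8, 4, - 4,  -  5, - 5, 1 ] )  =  [ - 5, - 5, - 4,-3.7, - 2 , 0, 1,4,8,9 ] 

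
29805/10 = 5961/2 = 2980.50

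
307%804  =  307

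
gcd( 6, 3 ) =3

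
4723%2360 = 3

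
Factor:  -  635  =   - 5^1*127^1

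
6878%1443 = 1106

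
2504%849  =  806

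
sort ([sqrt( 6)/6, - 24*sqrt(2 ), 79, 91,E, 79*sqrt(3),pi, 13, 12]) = [ - 24*sqrt( 2), sqrt( 6)/6, E, pi,12, 13, 79, 91, 79 * sqrt( 3)] 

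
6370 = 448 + 5922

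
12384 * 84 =1040256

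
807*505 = 407535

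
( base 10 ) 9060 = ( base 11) 6897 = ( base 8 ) 21544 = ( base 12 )52B0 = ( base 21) KB9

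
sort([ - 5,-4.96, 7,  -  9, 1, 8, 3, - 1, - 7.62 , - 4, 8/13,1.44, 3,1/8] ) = [-9,-7.62,  -  5,-4.96,-4,-1, 1/8, 8/13, 1,  1.44, 3,3, 7, 8]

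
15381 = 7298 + 8083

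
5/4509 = 5/4509 = 0.00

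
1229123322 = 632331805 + 596791517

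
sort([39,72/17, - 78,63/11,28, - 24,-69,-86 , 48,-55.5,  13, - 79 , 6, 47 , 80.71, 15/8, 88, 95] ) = [-86,-79, - 78,-69 , - 55.5, - 24,15/8 , 72/17, 63/11 , 6, 13, 28 , 39,47, 48, 80.71, 88 , 95]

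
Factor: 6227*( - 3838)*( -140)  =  2^3*5^1 *7^1*13^1 * 19^1* 101^1 * 479^1= 3345891640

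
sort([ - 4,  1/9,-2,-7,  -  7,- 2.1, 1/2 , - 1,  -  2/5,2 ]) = [ -7,-7, - 4, -2.1, -2, - 1 , - 2/5, 1/9, 1/2, 2]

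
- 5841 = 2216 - 8057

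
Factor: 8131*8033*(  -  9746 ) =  - 636572883958= - 2^1*11^1*29^1*47^1*173^1*277^1*443^1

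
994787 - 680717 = 314070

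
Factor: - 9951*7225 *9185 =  - 660364530375 = - 3^1*5^3*11^1*17^2 * 31^1*107^1*167^1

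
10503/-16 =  - 657 + 9/16= - 656.44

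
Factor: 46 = 2^1 * 23^1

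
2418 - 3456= - 1038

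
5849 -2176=3673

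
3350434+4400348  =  7750782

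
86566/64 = 1352+ 19/32  =  1352.59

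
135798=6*22633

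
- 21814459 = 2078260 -23892719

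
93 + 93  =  186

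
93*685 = 63705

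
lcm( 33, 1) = 33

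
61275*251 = 15380025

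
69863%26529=16805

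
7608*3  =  22824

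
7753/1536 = 7753/1536 = 5.05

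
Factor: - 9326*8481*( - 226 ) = 2^2*3^1*11^1* 113^1 * 257^1 * 4663^1  =  17875200156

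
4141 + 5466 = 9607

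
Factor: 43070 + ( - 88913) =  - 45843 = -3^1*7^1*37^1 * 59^1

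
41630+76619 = 118249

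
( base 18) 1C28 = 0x2624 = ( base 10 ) 9764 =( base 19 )180h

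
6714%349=83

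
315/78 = 4+ 1/26 =4.04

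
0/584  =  0 = 0.00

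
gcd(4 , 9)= 1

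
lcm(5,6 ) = 30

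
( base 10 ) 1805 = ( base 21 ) 41k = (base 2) 11100001101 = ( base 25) 2M5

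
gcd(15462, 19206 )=18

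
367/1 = 367 = 367.00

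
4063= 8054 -3991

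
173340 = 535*324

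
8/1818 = 4/909 = 0.00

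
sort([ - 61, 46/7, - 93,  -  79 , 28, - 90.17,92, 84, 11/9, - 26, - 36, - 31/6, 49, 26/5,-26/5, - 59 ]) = [-93, - 90.17, - 79,-61,-59,-36, - 26 , - 26/5,-31/6,11/9,  26/5,  46/7,  28, 49, 84,92]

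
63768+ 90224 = 153992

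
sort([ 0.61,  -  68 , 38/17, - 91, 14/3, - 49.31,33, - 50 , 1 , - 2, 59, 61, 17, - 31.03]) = [  -  91,-68, - 50,-49.31, - 31.03, - 2,0.61 , 1, 38/17,14/3, 17,33, 59, 61] 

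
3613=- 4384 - - 7997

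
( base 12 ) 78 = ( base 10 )92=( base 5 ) 332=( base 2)1011100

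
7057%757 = 244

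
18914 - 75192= - 56278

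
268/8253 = 268/8253 =0.03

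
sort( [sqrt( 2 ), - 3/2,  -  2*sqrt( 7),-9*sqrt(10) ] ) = [-9*sqrt( 10 ), -2*sqrt( 7),  -  3/2 , sqrt(2) ] 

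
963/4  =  240 + 3/4 = 240.75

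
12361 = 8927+3434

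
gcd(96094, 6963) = 1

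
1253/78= 1253/78 = 16.06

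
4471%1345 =436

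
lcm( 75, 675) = 675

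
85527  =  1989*43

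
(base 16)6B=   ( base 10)107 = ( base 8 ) 153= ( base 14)79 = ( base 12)8B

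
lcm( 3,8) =24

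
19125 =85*225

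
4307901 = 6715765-2407864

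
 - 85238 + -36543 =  - 121781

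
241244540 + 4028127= 245272667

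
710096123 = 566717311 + 143378812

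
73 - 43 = 30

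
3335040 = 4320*772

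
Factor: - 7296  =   - 2^7*3^1 * 19^1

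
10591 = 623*17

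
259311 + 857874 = 1117185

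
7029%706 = 675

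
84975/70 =16995/14 =1213.93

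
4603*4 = 18412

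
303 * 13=3939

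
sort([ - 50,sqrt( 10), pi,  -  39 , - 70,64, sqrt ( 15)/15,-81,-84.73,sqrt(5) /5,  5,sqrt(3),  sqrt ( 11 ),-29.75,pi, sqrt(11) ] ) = [ - 84.73, - 81, - 70, - 50,-39 , - 29.75,sqrt( 15 ) /15, sqrt(5 )/5  ,  sqrt(3 ) , pi,pi,sqrt( 10 ), sqrt(11),sqrt(11 ),5,64]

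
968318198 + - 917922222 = 50395976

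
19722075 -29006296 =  - 9284221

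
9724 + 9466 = 19190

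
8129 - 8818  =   - 689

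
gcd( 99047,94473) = 1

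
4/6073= 4/6073 =0.00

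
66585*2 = 133170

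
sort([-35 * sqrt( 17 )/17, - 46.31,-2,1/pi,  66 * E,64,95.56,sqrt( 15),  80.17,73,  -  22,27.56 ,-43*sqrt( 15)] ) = [-43 * sqrt( 15 ), - 46.31,-22,-35*sqrt(17)/17 ,-2,  1/pi,sqrt ( 15 ),27.56,64,73,80.17,95.56, 66*E] 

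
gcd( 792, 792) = 792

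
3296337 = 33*99889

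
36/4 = 9 = 9.00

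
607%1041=607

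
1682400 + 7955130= 9637530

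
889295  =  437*2035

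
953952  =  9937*96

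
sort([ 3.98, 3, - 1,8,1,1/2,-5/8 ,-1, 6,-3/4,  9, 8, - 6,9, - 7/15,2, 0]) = [  -  6,-1,-1,-3/4, - 5/8, -7/15, 0 , 1/2, 1, 2, 3, 3.98, 6, 8,8,9,  9 ]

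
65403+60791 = 126194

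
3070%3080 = 3070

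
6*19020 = 114120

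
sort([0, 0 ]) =[ 0,0]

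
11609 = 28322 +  -16713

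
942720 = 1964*480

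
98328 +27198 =125526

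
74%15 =14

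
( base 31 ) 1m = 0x35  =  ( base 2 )110101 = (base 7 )104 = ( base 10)53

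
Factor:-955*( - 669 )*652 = 2^2*3^1*5^1*163^1 *191^1*223^1 = 416559540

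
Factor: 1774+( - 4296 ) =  - 2^1*13^1*97^1 = -  2522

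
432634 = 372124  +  60510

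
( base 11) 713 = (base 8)1535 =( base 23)1EA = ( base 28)12l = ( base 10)861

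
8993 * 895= 8048735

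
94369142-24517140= 69852002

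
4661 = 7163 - 2502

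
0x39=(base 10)57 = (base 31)1Q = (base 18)33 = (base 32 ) 1P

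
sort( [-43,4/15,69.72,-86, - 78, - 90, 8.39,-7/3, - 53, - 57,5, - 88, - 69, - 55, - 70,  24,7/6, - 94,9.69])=[ - 94, - 90,-88, - 86,-78, -70, - 69,-57,  -  55, -53, - 43, - 7/3, 4/15,7/6,5, 8.39, 9.69,24, 69.72]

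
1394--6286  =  7680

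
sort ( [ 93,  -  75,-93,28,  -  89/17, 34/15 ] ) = [-93, - 75, - 89/17, 34/15,28,93]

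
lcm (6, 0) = 0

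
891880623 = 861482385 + 30398238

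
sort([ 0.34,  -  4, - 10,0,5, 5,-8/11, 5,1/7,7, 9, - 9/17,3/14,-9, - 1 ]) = [ - 10, - 9,-4, - 1,-8/11, - 9/17, 0,  1/7,3/14,0.34,5, 5, 5, 7,9 ]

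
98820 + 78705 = 177525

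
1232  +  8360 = 9592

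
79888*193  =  15418384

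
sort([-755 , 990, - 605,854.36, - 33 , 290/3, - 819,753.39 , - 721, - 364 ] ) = [ - 819, - 755, - 721, - 605, - 364, -33,290/3, 753.39, 854.36,990]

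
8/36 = 2/9 = 0.22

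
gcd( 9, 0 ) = 9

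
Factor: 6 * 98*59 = 34692 = 2^2*3^1*7^2*59^1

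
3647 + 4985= 8632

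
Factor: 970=2^1 * 5^1*97^1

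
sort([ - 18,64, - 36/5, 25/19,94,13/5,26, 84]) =[-18, - 36/5,25/19, 13/5,26, 64, 84,94 ] 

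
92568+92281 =184849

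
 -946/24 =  - 473/12 = -  39.42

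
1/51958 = 1/51958 = 0.00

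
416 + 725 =1141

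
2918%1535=1383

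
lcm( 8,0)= 0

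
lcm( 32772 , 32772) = 32772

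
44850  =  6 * 7475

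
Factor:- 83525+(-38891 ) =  - 2^4*7^1 * 1093^1 = - 122416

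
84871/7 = 84871/7 = 12124.43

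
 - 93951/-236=398 + 23/236 = 398.10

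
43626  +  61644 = 105270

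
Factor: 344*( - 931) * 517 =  - 2^3*7^2*11^1*19^1*43^1*47^1 = - 165576488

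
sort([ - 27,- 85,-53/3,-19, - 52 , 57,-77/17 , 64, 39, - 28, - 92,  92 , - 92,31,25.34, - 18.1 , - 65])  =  [ - 92 , - 92, - 85, - 65 , - 52, - 28, - 27, - 19, - 18.1  , - 53/3, - 77/17, 25.34, 31, 39, 57 , 64,  92 ] 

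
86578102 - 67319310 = 19258792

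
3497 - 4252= - 755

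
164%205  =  164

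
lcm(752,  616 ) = 57904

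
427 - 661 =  -234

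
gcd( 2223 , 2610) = 9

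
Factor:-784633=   -  97^1*8089^1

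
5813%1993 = 1827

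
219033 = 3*73011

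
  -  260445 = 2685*( -97) 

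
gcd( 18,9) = 9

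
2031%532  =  435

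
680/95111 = 680/95111 = 0.01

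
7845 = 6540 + 1305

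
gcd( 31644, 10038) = 6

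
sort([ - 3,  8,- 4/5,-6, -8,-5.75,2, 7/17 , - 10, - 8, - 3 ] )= [-10,-8, - 8, - 6,-5.75, - 3,-3, - 4/5,7/17,2,8]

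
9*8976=80784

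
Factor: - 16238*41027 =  - 666196426 = - 2^1*7^1 * 23^1*353^1*5861^1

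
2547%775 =222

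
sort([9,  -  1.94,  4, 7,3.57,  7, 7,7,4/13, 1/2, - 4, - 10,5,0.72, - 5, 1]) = [ - 10, - 5, - 4, - 1.94,4/13,1/2,0.72 , 1,3.57, 4, 5,7, 7, 7,7,9 ] 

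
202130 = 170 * 1189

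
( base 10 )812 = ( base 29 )S0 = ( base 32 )PC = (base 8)1454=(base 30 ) r2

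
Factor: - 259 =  - 7^1*37^1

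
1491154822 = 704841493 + 786313329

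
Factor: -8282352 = - 2^4*3^1*13^2*1021^1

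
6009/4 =1502+1/4=1502.25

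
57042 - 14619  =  42423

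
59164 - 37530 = 21634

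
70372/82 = 35186/41 = 858.20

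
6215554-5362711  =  852843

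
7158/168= 1193/28= 42.61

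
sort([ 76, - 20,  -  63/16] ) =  [  -  20, - 63/16,76] 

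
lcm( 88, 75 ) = 6600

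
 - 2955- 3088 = -6043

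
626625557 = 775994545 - 149368988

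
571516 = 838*682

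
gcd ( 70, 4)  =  2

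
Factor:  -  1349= - 19^1*71^1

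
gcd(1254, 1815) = 33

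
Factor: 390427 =29^1*13463^1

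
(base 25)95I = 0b1011010001000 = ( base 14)2160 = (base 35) 4OS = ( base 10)5768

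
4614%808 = 574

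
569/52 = 569/52 = 10.94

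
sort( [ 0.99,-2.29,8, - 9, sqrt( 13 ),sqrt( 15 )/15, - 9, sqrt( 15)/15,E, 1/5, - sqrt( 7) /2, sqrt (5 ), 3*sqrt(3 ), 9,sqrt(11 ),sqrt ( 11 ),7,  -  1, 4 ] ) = [ - 9, - 9, - 2.29, -sqrt( 7)/2,  -  1,1/5, sqrt (15)/15, sqrt(15 ) /15 , 0.99,sqrt (5 ), E, sqrt( 11 ) , sqrt( 11 ) , sqrt ( 13 ), 4,3*sqrt(3 ),  7, 8, 9 ] 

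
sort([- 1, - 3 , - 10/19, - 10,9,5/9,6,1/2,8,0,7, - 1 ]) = [ - 10, - 3, - 1,  -  1, - 10/19 , 0,1/2,5/9,6, 7,8, 9 ] 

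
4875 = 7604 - 2729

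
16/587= 16/587=0.03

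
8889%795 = 144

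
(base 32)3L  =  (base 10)117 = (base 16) 75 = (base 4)1311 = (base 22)57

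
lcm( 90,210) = 630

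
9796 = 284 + 9512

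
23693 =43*551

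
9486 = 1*9486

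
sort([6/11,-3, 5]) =[-3,6/11, 5 ]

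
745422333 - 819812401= - 74390068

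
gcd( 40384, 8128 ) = 64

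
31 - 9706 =-9675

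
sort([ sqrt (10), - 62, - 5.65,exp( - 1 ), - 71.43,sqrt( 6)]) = [ - 71.43, - 62,- 5.65, exp ( - 1 ),sqrt( 6),sqrt(10)]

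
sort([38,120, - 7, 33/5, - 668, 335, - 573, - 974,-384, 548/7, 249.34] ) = [ - 974, - 668, - 573,-384 , - 7, 33/5,38, 548/7, 120, 249.34, 335 ] 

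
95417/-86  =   - 2219/2 = - 1109.50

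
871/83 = 10 + 41/83 =10.49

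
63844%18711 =7711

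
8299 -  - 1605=9904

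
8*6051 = 48408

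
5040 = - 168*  ( - 30)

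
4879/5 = 975 + 4/5 = 975.80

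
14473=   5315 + 9158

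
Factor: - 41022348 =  -2^2*3^1*1277^1*2677^1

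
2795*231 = 645645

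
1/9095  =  1/9095 =0.00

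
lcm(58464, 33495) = 3215520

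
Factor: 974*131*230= 29346620 = 2^2*5^1*23^1 * 131^1*487^1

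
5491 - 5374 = 117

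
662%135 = 122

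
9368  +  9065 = 18433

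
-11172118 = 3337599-14509717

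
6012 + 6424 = 12436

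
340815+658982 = 999797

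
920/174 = 5 + 25/87 = 5.29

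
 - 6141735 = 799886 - 6941621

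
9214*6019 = 55459066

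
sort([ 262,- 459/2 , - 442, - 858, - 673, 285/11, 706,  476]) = [-858, - 673, - 442,- 459/2, 285/11,  262,476, 706]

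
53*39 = 2067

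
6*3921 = 23526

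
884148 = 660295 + 223853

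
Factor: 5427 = 3^4*67^1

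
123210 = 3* 41070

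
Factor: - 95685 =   -  3^1* 5^1*6379^1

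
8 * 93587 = 748696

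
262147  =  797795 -535648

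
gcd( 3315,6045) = 195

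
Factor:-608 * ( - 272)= 165376 = 2^9*17^1 * 19^1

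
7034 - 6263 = 771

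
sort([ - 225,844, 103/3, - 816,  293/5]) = [ - 816, - 225, 103/3,293/5,844 ] 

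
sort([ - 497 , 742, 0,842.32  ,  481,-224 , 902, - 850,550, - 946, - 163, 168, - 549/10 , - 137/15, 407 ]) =[ - 946, - 850,-497,-224,-163,-549/10, - 137/15,0,168,  407 , 481,550,742, 842.32,902]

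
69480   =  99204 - 29724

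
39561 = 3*13187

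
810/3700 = 81/370   =  0.22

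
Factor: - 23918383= - 3739^1*6397^1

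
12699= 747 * 17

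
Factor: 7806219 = 3^1 * 2602073^1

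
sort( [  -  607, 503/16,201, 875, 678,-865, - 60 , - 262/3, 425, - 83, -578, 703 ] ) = [ - 865,- 607, - 578, - 262/3,  -  83,  -  60, 503/16, 201, 425 , 678, 703, 875]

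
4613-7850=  - 3237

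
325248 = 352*924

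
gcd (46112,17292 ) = 5764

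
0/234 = 0 = 0.00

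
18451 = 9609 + 8842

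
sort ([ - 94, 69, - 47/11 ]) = [ - 94,-47/11, 69 ]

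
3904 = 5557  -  1653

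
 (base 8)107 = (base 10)71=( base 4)1013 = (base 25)2l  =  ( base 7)131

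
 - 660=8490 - 9150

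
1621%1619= 2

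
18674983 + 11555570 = 30230553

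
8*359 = 2872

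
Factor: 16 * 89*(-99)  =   - 2^4*3^2 * 11^1*89^1 = - 140976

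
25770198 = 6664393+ 19105805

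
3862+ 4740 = 8602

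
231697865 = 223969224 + 7728641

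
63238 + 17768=81006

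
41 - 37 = 4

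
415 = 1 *415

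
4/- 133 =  - 4/133 = -0.03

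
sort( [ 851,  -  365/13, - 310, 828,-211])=[- 310, - 211,- 365/13, 828, 851] 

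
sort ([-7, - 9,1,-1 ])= [-9, - 7, - 1,1]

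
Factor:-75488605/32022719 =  - 5^1*601^1*5113^( - 1 )*6263^( - 1)*25121^1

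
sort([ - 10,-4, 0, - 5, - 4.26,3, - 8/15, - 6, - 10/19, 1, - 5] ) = [ - 10, - 6, - 5, - 5, -4.26, - 4, - 8/15, - 10/19,0, 1, 3]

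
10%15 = 10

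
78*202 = 15756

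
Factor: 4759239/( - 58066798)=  - 2^(- 1)*3^1 * 17^ ( - 1)*41^1*131^( - 1)*13037^(- 1 )*38693^1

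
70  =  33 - - 37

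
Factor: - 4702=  - 2^1*2351^1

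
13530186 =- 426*( - 31761 ) 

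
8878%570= 328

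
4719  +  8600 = 13319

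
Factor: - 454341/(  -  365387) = 3^1*11^(  -  1 ) * 59^( - 1 )*269^1 = 807/649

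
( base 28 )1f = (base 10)43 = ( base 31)1c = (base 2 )101011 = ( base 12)37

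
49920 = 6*8320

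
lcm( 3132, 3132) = 3132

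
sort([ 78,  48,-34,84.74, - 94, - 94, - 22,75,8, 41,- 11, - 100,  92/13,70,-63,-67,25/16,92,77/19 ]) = [-100 , -94, - 94,  -  67, - 63,  -  34,-22,- 11,25/16,77/19, 92/13, 8, 41 , 48 , 70, 75,78, 84.74, 92]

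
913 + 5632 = 6545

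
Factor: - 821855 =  - 5^1*164371^1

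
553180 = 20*27659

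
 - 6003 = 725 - 6728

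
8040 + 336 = 8376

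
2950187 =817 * 3611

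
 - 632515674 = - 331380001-301135673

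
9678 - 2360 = 7318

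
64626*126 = 8142876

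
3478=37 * 94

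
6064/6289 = 6064/6289 = 0.96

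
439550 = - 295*(-1490)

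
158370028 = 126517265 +31852763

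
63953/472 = 135 + 233/472 = 135.49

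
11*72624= 798864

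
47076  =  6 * 7846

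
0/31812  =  0 = 0.00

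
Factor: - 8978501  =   - 7^1*271^1*4733^1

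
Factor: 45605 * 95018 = 4333295890 = 2^1  *  5^1 * 7^2*11^1*617^1*1303^1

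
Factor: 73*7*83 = 7^1*73^1*83^1 = 42413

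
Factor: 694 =2^1*347^1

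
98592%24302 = 1384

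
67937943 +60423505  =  128361448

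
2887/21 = 2887/21 = 137.48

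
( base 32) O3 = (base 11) 641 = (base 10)771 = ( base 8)1403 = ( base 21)1FF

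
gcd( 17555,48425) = 5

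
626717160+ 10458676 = 637175836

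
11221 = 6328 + 4893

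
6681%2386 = 1909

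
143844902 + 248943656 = 392788558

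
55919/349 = 55919/349= 160.23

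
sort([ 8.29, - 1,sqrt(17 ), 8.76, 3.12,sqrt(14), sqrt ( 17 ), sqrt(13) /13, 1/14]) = [-1, 1/14, sqrt( 13) /13,3.12, sqrt ( 14 ) , sqrt(17), sqrt(17 ), 8.29, 8.76 ] 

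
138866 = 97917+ 40949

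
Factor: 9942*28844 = 2^3*3^1*1657^1*7211^1 = 286767048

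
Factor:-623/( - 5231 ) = 7^1*89^1*5231^ (  -  1)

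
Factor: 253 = 11^1*23^1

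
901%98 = 19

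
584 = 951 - 367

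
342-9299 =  - 8957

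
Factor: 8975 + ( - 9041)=-66 = - 2^1* 3^1* 11^1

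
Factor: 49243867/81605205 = 3^( - 3)* 5^(  -  1 )*11^( - 1)*179^( - 1 ) * 307^ ( - 1 )*6551^1*7517^1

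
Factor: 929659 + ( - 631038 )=298621^1  =  298621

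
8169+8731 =16900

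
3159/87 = 36+9/29  =  36.31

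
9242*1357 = 12541394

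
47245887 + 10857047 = 58102934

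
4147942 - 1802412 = 2345530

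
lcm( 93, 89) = 8277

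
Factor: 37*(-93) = -3^1*31^1*  37^1 = - 3441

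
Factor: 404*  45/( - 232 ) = - 2^( - 1)* 3^2*5^1*29^( - 1 )*101^1 = -4545/58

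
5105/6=5105/6 =850.83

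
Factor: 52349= 11^1*4759^1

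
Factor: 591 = 3^1*197^1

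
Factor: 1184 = 2^5*37^1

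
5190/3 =1730 = 1730.00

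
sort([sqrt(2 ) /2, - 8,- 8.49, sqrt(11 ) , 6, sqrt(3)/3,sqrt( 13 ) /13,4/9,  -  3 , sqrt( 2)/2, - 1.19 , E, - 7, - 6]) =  [ - 8.49, - 8, - 7, - 6,-3, - 1.19,  sqrt(13 ) /13,4/9,  sqrt( 3)/3 , sqrt( 2 ) /2, sqrt( 2)/2,E, sqrt ( 11),6 ] 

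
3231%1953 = 1278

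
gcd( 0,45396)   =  45396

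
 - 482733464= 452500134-935233598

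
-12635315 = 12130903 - 24766218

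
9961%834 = 787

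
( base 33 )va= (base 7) 3004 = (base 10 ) 1033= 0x409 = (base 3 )1102021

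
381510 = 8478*45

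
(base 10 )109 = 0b1101101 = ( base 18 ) 61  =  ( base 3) 11001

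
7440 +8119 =15559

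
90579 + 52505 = 143084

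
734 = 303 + 431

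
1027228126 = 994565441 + 32662685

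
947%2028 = 947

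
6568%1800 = 1168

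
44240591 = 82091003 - 37850412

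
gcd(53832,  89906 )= 2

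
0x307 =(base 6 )3331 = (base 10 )775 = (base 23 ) 1ag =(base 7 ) 2155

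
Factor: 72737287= 7^1*10391041^1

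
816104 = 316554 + 499550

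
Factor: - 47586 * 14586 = -2^2*3^2*7^1*11^2*13^1*17^1 * 103^1 =- 694089396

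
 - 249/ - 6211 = 249/6211 = 0.04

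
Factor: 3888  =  2^4  *3^5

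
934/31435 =934/31435 = 0.03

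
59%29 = 1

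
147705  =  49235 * 3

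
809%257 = 38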